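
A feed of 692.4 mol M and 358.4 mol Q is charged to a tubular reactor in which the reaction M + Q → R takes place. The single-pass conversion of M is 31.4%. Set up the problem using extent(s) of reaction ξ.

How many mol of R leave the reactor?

217 mol

M reacted = 0.314 × 692.4 = 217.4 mol; ν_M = −1, so ξ = 217.4/1 = 217.4 mol.
Outlet amounts (n = n₀ + ν ξ):
  M: 692.4 − 1(217.4) = 475
  Q: 358.4 − 1(217.4) = 141
  R: 0 + 1(217.4) = 217.4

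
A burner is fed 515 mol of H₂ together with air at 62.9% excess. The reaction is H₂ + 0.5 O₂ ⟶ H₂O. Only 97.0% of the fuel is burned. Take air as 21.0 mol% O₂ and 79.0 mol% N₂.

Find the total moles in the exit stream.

2260 mol

Stoichiometric O₂ = 0.5 × 515 = 257.5 mol; O₂ fed = 257.5 × 1.629 = 419.5 mol.
N₂ fed = 419.5 × 79/21 = 1578 mol.
Fuel reacted = 0.97 × 515 → ξ = 499.6 mol.
Outlet (n = n₀ + ν ξ):
  H₂: 515 − 1(499.6) = 15.45
  O₂: 419.5 − 0.5(499.6) = 169.7
  N₂: 1578 (inert)
  H₂O: 0 + 1(499.6) = 499.6
Total out = 15.45 + 169.7 + 1578 + 499.6 = 2263 mol.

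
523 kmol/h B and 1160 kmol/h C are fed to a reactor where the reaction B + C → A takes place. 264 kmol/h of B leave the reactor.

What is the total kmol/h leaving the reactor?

1420 kmol/h

For B: n = n₀ − 1ξ → 264 = 523 − 1ξ, giving ξ = 259 kmol/h.
Outlet amounts (n = n₀ + ν ξ):
  B: 523 − 1(259) = 264
  C: 1160 − 1(259) = 901
  A: 0 + 1(259) = 259
Total out = 264 + 901 + 259 = 1424 kmol/h.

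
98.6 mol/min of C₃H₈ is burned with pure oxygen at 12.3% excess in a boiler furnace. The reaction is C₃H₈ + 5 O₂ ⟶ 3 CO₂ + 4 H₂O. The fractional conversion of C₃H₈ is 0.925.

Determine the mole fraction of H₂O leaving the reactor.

0.491

Stoichiometric O₂ = 5 × 98.6 = 493 mol/min; O₂ fed = 493 × 1.123 = 553.6 mol/min.
Fuel reacted = 0.925 × 98.6 → ξ = 91.2 mol/min.
Outlet (n = n₀ + ν ξ):
  C₃H₈: 98.6 − 1(91.2) = 7.395
  O₂: 553.6 − 5(91.2) = 97.61
  CO₂: 0 + 3(91.2) = 273.6
  H₂O: 0 + 4(91.2) = 364.8
Total out = 743.4 mol/min; y_H₂O = 364.8 / 743.4 = 0.4907.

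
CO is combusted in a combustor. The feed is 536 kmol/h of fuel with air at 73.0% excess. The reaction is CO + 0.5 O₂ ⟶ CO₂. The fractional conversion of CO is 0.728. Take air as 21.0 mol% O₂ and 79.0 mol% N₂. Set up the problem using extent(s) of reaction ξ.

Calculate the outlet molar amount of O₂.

Stoichiometric O₂ = 0.5 × 536 = 268 kmol/h; O₂ fed = 268 × 1.730 = 463.6 kmol/h.
N₂ fed = 463.6 × 79/21 = 1744 kmol/h.
Fuel reacted = 0.728 × 536 → ξ = 390.2 kmol/h.
Outlet (n = n₀ + ν ξ):
  CO: 536 − 1(390.2) = 145.8
  O₂: 463.6 − 0.5(390.2) = 268.5
  N₂: 1744 (inert)
  CO₂: 0 + 1(390.2) = 390.2

269 kmol/h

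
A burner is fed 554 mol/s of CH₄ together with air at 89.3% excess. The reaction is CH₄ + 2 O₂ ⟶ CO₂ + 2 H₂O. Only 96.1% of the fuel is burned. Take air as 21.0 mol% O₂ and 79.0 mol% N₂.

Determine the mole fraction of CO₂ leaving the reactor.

Stoichiometric O₂ = 2 × 554 = 1108 mol/s; O₂ fed = 1108 × 1.893 = 2097 mol/s.
N₂ fed = 2097 × 79/21 = 7890 mol/s.
Fuel reacted = 0.961 × 554 → ξ = 532.4 mol/s.
Outlet (n = n₀ + ν ξ):
  CH₄: 554 − 1(532.4) = 21.61
  O₂: 2097 − 2(532.4) = 1033
  N₂: 7890 (inert)
  CO₂: 0 + 1(532.4) = 532.4
  H₂O: 0 + 2(532.4) = 1065
Total out = 10540 mol/s; y_CO₂ = 532.4 / 10540 = 0.0505.

0.0505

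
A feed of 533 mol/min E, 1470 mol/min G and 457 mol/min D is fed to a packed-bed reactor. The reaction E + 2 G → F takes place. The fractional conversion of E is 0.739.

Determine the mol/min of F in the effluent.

394 mol/min

E reacted = 0.739 × 533 = 393.9 mol/min; ν_E = −1, so ξ = 393.9/1 = 393.9 mol/min.
Outlet amounts (n = n₀ + ν ξ):
  E: 533 − 1(393.9) = 139.1
  G: 1470 − 2(393.9) = 682.2
  F: 0 + 1(393.9) = 393.9
  D: 457 (inert)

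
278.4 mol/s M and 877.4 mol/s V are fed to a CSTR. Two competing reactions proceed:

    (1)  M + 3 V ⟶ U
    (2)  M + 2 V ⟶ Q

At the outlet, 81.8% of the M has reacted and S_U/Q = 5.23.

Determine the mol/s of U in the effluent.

191 mol/s

Conversion of M: M consumed = 0.818 × 278.4 = 227.7 mol/s = 1ξ₁ + 1ξ₂.
Selectivity: 1ξ₁ / (1ξ₂) = 5.23 → ξ₁ = 5.23 ξ₂.
Substitute: (1·5.23 + 1) ξ₂ = 227.7 → ξ₂ = 36.55 mol/s, ξ₁ = 191.2 mol/s.
Outlet amounts (n = n₀ + Σ ν·ξ):
  M: 278.4 − 1(191.2) − 1(36.55) = 50.67
  V: 877.4 − 3(191.2) − 2(36.55) = 230.8
  U: 0 + 1(191.2) = 191.2
  Q: 0 + 1(36.55) = 36.55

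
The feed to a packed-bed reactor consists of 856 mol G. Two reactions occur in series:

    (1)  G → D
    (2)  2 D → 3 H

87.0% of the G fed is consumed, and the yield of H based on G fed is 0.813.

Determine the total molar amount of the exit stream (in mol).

1090 mol

Conversion of G: G consumed = 1ξ₁ = 0.87 × 856 → ξ₁ = 744.7 mol.
Yield of H: 3ξ₂ / 856 = 0.813 → ξ₂ = 232 mol.
Outlet amounts (n = n₀ + Σ ν·ξ):
  G: 856 − 1(744.7) = 111.3
  D: 0 + 1(744.7) − 2(232) = 280.8
  H: 0 + 3(232) = 695.9
Total out = 111.3 + 280.8 + 695.9 = 1088 mol.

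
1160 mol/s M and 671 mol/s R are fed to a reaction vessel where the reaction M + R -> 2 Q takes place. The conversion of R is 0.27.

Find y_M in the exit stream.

R reacted = 0.27 × 671 = 181.2 mol/s; ν_R = −1, so ξ = 181.2/1 = 181.2 mol/s.
Outlet amounts (n = n₀ + ν ξ):
  M: 1160 − 1(181.2) = 978.8
  R: 671 − 1(181.2) = 489.8
  Q: 0 + 2(181.2) = 362.3
Total out = 1831 mol/s; y_M = 978.8 / 1831 = 0.5346.

0.535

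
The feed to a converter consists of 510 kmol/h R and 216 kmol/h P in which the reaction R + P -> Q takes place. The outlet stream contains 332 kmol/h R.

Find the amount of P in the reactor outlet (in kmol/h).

For R: n = n₀ − 1ξ → 332 = 510 − 1ξ, giving ξ = 178 kmol/h.
Outlet amounts (n = n₀ + ν ξ):
  R: 510 − 1(178) = 332
  P: 216 − 1(178) = 38
  Q: 0 + 1(178) = 178

38 kmol/h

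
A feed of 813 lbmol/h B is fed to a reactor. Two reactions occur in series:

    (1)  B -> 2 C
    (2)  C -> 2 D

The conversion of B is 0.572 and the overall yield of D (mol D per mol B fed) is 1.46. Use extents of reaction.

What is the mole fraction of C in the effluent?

Conversion of B: B consumed = 1ξ₁ = 0.572 × 813 → ξ₁ = 465 lbmol/h.
Yield of D: 2ξ₂ / 813 = 1.46 → ξ₂ = 593.5 lbmol/h.
Outlet amounts (n = n₀ + Σ ν·ξ):
  B: 813 − 1(465) = 348
  C: 0 + 2(465) − 1(593.5) = 336.6
  D: 0 + 2(593.5) = 1187
Total out = 1872 lbmol/h; y_C = 336.6 / 1872 = 0.1798.

0.18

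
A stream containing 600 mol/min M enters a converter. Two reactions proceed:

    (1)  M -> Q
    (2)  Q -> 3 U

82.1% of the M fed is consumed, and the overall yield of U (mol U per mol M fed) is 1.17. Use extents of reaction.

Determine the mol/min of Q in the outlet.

259 mol/min

Conversion of M: M consumed = 1ξ₁ = 0.821 × 600 → ξ₁ = 492.6 mol/min.
Yield of U: 3ξ₂ / 600 = 1.17 → ξ₂ = 234 mol/min.
Outlet amounts (n = n₀ + Σ ν·ξ):
  M: 600 − 1(492.6) = 107.4
  Q: 0 + 1(492.6) − 1(234) = 258.6
  U: 0 + 3(234) = 702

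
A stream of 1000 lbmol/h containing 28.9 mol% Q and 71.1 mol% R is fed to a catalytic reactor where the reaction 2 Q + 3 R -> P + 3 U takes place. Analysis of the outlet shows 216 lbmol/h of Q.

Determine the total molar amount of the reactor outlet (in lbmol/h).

For Q: n = n₀ − 2ξ → 216 = 289 − 2ξ, giving ξ = 36.5 lbmol/h.
Outlet amounts (n = n₀ + ν ξ):
  Q: 289 − 2(36.5) = 216
  R: 711 − 3(36.5) = 601.5
  P: 0 + 1(36.5) = 36.5
  U: 0 + 3(36.5) = 109.5
Total out = 216 + 601.5 + 36.5 + 109.5 = 963.5 lbmol/h.

964 lbmol/h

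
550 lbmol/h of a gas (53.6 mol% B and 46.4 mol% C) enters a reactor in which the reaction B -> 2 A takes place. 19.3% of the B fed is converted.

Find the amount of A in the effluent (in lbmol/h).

B reacted = 0.193 × 294.8 = 56.9 lbmol/h; ν_B = −1, so ξ = 56.9/1 = 56.9 lbmol/h.
Outlet amounts (n = n₀ + ν ξ):
  B: 294.8 − 1(56.9) = 237.9
  A: 0 + 2(56.9) = 113.8
  C: 255.2 (inert)

114 lbmol/h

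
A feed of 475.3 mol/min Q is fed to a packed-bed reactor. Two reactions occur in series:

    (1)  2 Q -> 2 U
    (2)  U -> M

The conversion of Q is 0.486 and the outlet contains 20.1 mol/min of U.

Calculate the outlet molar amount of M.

211 mol/min

Conversion of Q: Q consumed = 2ξ₁ = 0.486 × 475.3 → ξ₁ = 115.5 mol/min.
U balance: n_U = 0 + 2ξ₁ − 1ξ₂ = 20.1 → ξ₂ = (2·115.5 − 20.1)/1 = 210.9 mol/min.
Outlet amounts (n = n₀ + Σ ν·ξ):
  Q: 475.3 − 2(115.5) = 244.3
  U: 0 + 2(115.5) − 1(210.9) = 20.1
  M: 0 + 1(210.9) = 210.9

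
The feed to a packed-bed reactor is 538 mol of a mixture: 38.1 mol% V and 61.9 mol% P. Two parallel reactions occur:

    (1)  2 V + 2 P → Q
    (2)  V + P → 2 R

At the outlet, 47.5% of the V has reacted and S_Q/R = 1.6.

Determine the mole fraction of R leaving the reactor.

0.0639

Conversion of V: V consumed = 0.475 × 205 = 97.36 mol = 2ξ₁ + 1ξ₂.
Selectivity: 1ξ₁ / (2ξ₂) = 1.6 → ξ₁ = 3.2 ξ₂.
Substitute: (2·3.2 + 1) ξ₂ = 97.36 → ξ₂ = 13.16 mol, ξ₁ = 42.1 mol.
Outlet amounts (n = n₀ + Σ ν·ξ):
  V: 205 − 2(42.1) − 1(13.16) = 107.6
  P: 333 − 2(42.1) − 1(13.16) = 235.7
  Q: 0 + 1(42.1) = 42.1
  R: 0 + 2(13.16) = 26.31
Total out = 411.7 mol; y_R = 26.31 / 411.7 = 0.06392.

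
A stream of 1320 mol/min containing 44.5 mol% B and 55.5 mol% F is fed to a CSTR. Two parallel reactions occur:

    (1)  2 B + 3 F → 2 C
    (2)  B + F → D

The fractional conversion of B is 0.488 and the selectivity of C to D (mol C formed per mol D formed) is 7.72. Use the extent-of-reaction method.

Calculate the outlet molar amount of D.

Conversion of B: B consumed = 0.488 × 587.4 = 286.7 mol/min = 2ξ₁ + 1ξ₂.
Selectivity: 2ξ₁ / (1ξ₂) = 7.72 → ξ₁ = 3.86 ξ₂.
Substitute: (2·3.86 + 1) ξ₂ = 286.7 → ξ₂ = 32.87 mol/min, ξ₁ = 126.9 mol/min.
Outlet amounts (n = n₀ + Σ ν·ξ):
  B: 587.4 − 2(126.9) − 1(32.87) = 300.7
  F: 732.6 − 3(126.9) − 1(32.87) = 319.1
  C: 0 + 2(126.9) = 253.8
  D: 0 + 1(32.87) = 32.87

32.9 mol/min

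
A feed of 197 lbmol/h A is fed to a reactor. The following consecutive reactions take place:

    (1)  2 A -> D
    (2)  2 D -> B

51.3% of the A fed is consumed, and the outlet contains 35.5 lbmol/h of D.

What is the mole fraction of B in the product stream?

Conversion of A: A consumed = 2ξ₁ = 0.513 × 197 → ξ₁ = 50.53 lbmol/h.
D balance: n_D = 0 + 1ξ₁ − 2ξ₂ = 35.5 → ξ₂ = (1·50.53 − 35.5)/2 = 7.515 lbmol/h.
Outlet amounts (n = n₀ + Σ ν·ξ):
  A: 197 − 2(50.53) = 95.94
  D: 0 + 1(50.53) − 2(7.515) = 35.5
  B: 0 + 1(7.515) = 7.515
Total out = 139 lbmol/h; y_B = 7.515 / 139 = 0.05408.

0.0541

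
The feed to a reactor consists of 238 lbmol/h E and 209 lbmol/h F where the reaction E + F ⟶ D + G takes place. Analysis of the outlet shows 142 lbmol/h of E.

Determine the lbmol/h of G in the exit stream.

For E: n = n₀ − 1ξ → 142 = 238 − 1ξ, giving ξ = 96 lbmol/h.
Outlet amounts (n = n₀ + ν ξ):
  E: 238 − 1(96) = 142
  F: 209 − 1(96) = 113
  D: 0 + 1(96) = 96
  G: 0 + 1(96) = 96

96 lbmol/h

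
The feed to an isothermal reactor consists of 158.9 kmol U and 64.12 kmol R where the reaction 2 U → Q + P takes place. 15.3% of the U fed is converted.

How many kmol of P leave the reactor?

U reacted = 0.153 × 158.9 = 24.31 kmol; ν_U = −2, so ξ = 24.31/2 = 12.16 kmol.
Outlet amounts (n = n₀ + ν ξ):
  U: 158.9 − 2(12.16) = 134.6
  Q: 0 + 1(12.16) = 12.16
  P: 0 + 1(12.16) = 12.16
  R: 64.12 (inert)

12.2 kmol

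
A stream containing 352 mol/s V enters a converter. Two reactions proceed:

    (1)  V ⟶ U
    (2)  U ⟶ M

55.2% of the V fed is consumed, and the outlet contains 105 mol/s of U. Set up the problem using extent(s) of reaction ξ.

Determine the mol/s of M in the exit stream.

89.3 mol/s

Conversion of V: V consumed = 1ξ₁ = 0.552 × 352 → ξ₁ = 194.3 mol/s.
U balance: n_U = 0 + 1ξ₁ − 1ξ₂ = 105 → ξ₂ = (1·194.3 − 105)/1 = 89.3 mol/s.
Outlet amounts (n = n₀ + Σ ν·ξ):
  V: 352 − 1(194.3) = 157.7
  U: 0 + 1(194.3) − 1(89.3) = 105
  M: 0 + 1(89.3) = 89.3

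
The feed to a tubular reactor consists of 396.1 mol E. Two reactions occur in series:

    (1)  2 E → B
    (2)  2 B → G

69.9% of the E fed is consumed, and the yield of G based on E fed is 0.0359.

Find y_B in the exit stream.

0.452

Conversion of E: E consumed = 2ξ₁ = 0.699 × 396.1 → ξ₁ = 138.4 mol.
Yield of G: 1ξ₂ / 396.1 = 0.0359 → ξ₂ = 14.22 mol.
Outlet amounts (n = n₀ + Σ ν·ξ):
  E: 396.1 − 2(138.4) = 119.2
  B: 0 + 1(138.4) − 2(14.22) = 110
  G: 0 + 1(14.22) = 14.22
Total out = 243.4 mol; y_B = 110 / 243.4 = 0.4518.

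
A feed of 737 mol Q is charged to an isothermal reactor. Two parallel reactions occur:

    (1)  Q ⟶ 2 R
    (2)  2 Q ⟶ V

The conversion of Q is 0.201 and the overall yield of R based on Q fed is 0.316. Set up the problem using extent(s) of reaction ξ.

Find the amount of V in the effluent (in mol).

Yield of R: 2ξ₁ / 737 = 0.316 → ξ₁ = 116.4 mol.
Conversion of Q: 1ξ₁ + 2ξ₂ = 0.201 × 737 = 148.1 → ξ₂ = 15.85 mol.
Outlet amounts (n = n₀ + Σ ν·ξ):
  Q: 737 − 1(116.4) − 2(15.85) = 588.9
  R: 0 + 2(116.4) = 232.9
  V: 0 + 1(15.85) = 15.85

15.8 mol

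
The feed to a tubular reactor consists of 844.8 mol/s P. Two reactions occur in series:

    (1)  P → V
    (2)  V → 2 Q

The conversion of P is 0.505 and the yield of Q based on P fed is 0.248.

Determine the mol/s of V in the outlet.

322 mol/s

Conversion of P: P consumed = 1ξ₁ = 0.505 × 844.8 → ξ₁ = 426.6 mol/s.
Yield of Q: 2ξ₂ / 844.8 = 0.248 → ξ₂ = 104.8 mol/s.
Outlet amounts (n = n₀ + Σ ν·ξ):
  P: 844.8 − 1(426.6) = 418.2
  V: 0 + 1(426.6) − 1(104.8) = 321.9
  Q: 0 + 2(104.8) = 209.5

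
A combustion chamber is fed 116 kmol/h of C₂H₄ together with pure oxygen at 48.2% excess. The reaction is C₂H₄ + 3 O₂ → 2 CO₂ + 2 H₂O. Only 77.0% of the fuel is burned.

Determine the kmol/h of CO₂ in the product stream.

Stoichiometric O₂ = 3 × 116 = 348 kmol/h; O₂ fed = 348 × 1.482 = 515.7 kmol/h.
Fuel reacted = 0.77 × 116 → ξ = 89.32 kmol/h.
Outlet (n = n₀ + ν ξ):
  C₂H₄: 116 − 1(89.32) = 26.68
  O₂: 515.7 − 3(89.32) = 247.8
  CO₂: 0 + 2(89.32) = 178.6
  H₂O: 0 + 2(89.32) = 178.6

179 kmol/h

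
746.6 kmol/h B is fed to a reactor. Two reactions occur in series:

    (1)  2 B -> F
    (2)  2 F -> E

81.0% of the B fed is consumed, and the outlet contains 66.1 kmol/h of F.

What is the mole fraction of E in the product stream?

Conversion of B: B consumed = 2ξ₁ = 0.81 × 746.6 → ξ₁ = 302.4 kmol/h.
F balance: n_F = 0 + 1ξ₁ − 2ξ₂ = 66.1 → ξ₂ = (1·302.4 − 66.1)/2 = 118.1 kmol/h.
Outlet amounts (n = n₀ + Σ ν·ξ):
  B: 746.6 − 2(302.4) = 141.9
  F: 0 + 1(302.4) − 2(118.1) = 66.1
  E: 0 + 1(118.1) = 118.1
Total out = 326.1 kmol/h; y_E = 118.1 / 326.1 = 0.3623.

0.362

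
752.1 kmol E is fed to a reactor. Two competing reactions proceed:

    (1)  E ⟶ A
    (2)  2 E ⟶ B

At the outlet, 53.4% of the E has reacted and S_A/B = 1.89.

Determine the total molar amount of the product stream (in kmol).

649 kmol

Conversion of E: E consumed = 0.534 × 752.1 = 401.6 kmol = 1ξ₁ + 2ξ₂.
Selectivity: 1ξ₁ / (1ξ₂) = 1.89 → ξ₁ = 1.89 ξ₂.
Substitute: (1·1.89 + 2) ξ₂ = 401.6 → ξ₂ = 103.2 kmol, ξ₁ = 195.1 kmol.
Outlet amounts (n = n₀ + Σ ν·ξ):
  E: 752.1 − 1(195.1) − 2(103.2) = 350.5
  A: 0 + 1(195.1) = 195.1
  B: 0 + 1(103.2) = 103.2
Total out = 350.5 + 195.1 + 103.2 = 648.9 kmol.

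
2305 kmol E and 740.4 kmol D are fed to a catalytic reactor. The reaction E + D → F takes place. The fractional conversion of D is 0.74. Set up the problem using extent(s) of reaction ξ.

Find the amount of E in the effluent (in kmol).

D reacted = 0.74 × 740.4 = 547.9 kmol; ν_D = −1, so ξ = 547.9/1 = 547.9 kmol.
Outlet amounts (n = n₀ + ν ξ):
  E: 2305 − 1(547.9) = 1757
  D: 740.4 − 1(547.9) = 192.5
  F: 0 + 1(547.9) = 547.9

1760 kmol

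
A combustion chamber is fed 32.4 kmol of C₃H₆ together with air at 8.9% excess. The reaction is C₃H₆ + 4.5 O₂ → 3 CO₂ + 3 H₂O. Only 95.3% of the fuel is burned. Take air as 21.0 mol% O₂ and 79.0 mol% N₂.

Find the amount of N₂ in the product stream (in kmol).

Stoichiometric O₂ = 4.5 × 32.4 = 145.8 kmol; O₂ fed = 145.8 × 1.089 = 158.8 kmol.
N₂ fed = 158.8 × 79/21 = 597.3 kmol.
Fuel reacted = 0.953 × 32.4 → ξ = 30.88 kmol.
Outlet (n = n₀ + ν ξ):
  C₃H₆: 32.4 − 1(30.88) = 1.523
  O₂: 158.8 − 4.5(30.88) = 19.83
  N₂: 597.3 (inert)
  CO₂: 0 + 3(30.88) = 92.63
  H₂O: 0 + 3(30.88) = 92.63

597 kmol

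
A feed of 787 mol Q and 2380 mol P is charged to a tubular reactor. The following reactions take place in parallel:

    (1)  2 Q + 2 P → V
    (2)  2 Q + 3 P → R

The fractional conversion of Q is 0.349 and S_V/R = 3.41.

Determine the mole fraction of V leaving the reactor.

0.039

Conversion of Q: Q consumed = 0.349 × 787 = 274.7 mol = 2ξ₁ + 2ξ₂.
Selectivity: 1ξ₁ / (1ξ₂) = 3.41 → ξ₁ = 3.41 ξ₂.
Substitute: (2·3.41 + 2) ξ₂ = 274.7 → ξ₂ = 31.14 mol, ξ₁ = 106.2 mol.
Outlet amounts (n = n₀ + Σ ν·ξ):
  Q: 787 − 2(106.2) − 2(31.14) = 512.3
  P: 2380 − 2(106.2) − 3(31.14) = 2074
  V: 0 + 1(106.2) = 106.2
  R: 0 + 1(31.14) = 31.14
Total out = 2724 mol; y_V = 106.2 / 2724 = 0.03899.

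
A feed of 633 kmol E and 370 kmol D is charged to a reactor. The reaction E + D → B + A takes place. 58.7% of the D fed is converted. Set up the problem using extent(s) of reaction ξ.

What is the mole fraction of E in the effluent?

0.415

D reacted = 0.587 × 370 = 217.2 kmol; ν_D = −1, so ξ = 217.2/1 = 217.2 kmol.
Outlet amounts (n = n₀ + ν ξ):
  E: 633 − 1(217.2) = 415.8
  D: 370 − 1(217.2) = 152.8
  B: 0 + 1(217.2) = 217.2
  A: 0 + 1(217.2) = 217.2
Total out = 1003 kmol; y_E = 415.8 / 1003 = 0.4146.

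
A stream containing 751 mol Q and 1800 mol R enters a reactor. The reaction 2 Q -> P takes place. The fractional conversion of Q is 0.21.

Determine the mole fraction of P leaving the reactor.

0.0319

Q reacted = 0.21 × 751 = 157.7 mol; ν_Q = −2, so ξ = 157.7/2 = 78.86 mol.
Outlet amounts (n = n₀ + ν ξ):
  Q: 751 − 2(78.86) = 593.3
  P: 0 + 1(78.86) = 78.86
  R: 1800 (inert)
Total out = 2472 mol; y_P = 78.86 / 2472 = 0.0319.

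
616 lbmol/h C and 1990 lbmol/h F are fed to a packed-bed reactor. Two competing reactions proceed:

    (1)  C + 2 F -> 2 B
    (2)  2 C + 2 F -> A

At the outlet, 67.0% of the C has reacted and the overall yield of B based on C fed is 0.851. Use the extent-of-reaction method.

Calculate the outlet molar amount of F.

Yield of B: 2ξ₁ / 616 = 0.851 → ξ₁ = 262.1 lbmol/h.
Conversion of C: 1ξ₁ + 2ξ₂ = 0.67 × 616 = 412.7 → ξ₂ = 75.31 lbmol/h.
Outlet amounts (n = n₀ + Σ ν·ξ):
  C: 616 − 1(262.1) − 2(75.31) = 203.3
  F: 1990 − 2(262.1) − 2(75.31) = 1315
  B: 0 + 2(262.1) = 524.2
  A: 0 + 1(75.31) = 75.31

1320 lbmol/h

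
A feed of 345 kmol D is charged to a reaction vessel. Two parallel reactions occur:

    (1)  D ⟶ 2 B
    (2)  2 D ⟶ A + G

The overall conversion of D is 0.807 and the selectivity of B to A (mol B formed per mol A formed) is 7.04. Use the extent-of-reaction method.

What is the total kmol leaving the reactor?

Conversion of D: D consumed = 0.807 × 345 = 278.4 kmol = 1ξ₁ + 2ξ₂.
Selectivity: 2ξ₁ / (1ξ₂) = 7.04 → ξ₁ = 3.52 ξ₂.
Substitute: (1·3.52 + 2) ξ₂ = 278.4 → ξ₂ = 50.44 kmol, ξ₁ = 177.5 kmol.
Outlet amounts (n = n₀ + Σ ν·ξ):
  D: 345 − 1(177.5) − 2(50.44) = 66.58
  B: 0 + 2(177.5) = 355.1
  A: 0 + 1(50.44) = 50.44
  G: 0 + 1(50.44) = 50.44
Total out = 66.58 + 355.1 + 50.44 + 50.44 = 522.5 kmol.

523 kmol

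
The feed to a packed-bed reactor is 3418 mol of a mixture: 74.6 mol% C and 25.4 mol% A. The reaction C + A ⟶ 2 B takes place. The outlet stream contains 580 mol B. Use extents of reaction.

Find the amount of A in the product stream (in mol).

For B: n = n₀ + 2ξ → 580 = 0 + 2ξ, giving ξ = 290 mol.
Outlet amounts (n = n₀ + ν ξ):
  C: 2550 − 1(290) = 2260
  A: 868.2 − 1(290) = 578.2
  B: 0 + 2(290) = 580

578 mol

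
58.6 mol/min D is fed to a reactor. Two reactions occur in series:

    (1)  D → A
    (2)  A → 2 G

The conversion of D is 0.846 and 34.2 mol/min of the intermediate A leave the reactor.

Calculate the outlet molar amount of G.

30.8 mol/min

Conversion of D: D consumed = 1ξ₁ = 0.846 × 58.6 → ξ₁ = 49.58 mol/min.
A balance: n_A = 0 + 1ξ₁ − 1ξ₂ = 34.2 → ξ₂ = (1·49.58 − 34.2)/1 = 15.38 mol/min.
Outlet amounts (n = n₀ + Σ ν·ξ):
  D: 58.6 − 1(49.58) = 9.024
  A: 0 + 1(49.58) − 1(15.38) = 34.2
  G: 0 + 2(15.38) = 30.75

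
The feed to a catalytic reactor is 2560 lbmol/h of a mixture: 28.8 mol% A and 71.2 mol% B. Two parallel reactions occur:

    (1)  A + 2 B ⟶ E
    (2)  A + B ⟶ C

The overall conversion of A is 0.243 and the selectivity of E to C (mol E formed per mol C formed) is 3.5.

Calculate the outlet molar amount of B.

1500 lbmol/h

Conversion of A: A consumed = 0.243 × 737.3 = 179.2 lbmol/h = 1ξ₁ + 1ξ₂.
Selectivity: 1ξ₁ / (1ξ₂) = 3.5 → ξ₁ = 3.5 ξ₂.
Substitute: (1·3.5 + 1) ξ₂ = 179.2 → ξ₂ = 39.81 lbmol/h, ξ₁ = 139.3 lbmol/h.
Outlet amounts (n = n₀ + Σ ν·ξ):
  A: 737.3 − 1(139.3) − 1(39.81) = 558.1
  B: 1823 − 2(139.3) − 1(39.81) = 1504
  E: 0 + 1(139.3) = 139.3
  C: 0 + 1(39.81) = 39.81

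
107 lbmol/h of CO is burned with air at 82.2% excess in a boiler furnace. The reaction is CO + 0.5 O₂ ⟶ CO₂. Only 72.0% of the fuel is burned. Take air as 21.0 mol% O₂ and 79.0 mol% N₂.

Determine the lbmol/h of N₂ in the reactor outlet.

Stoichiometric O₂ = 0.5 × 107 = 53.5 lbmol/h; O₂ fed = 53.5 × 1.822 = 97.48 lbmol/h.
N₂ fed = 97.48 × 79/21 = 366.7 lbmol/h.
Fuel reacted = 0.72 × 107 → ξ = 77.04 lbmol/h.
Outlet (n = n₀ + ν ξ):
  CO: 107 − 1(77.04) = 29.96
  O₂: 97.48 − 0.5(77.04) = 58.96
  N₂: 366.7 (inert)
  CO₂: 0 + 1(77.04) = 77.04

367 lbmol/h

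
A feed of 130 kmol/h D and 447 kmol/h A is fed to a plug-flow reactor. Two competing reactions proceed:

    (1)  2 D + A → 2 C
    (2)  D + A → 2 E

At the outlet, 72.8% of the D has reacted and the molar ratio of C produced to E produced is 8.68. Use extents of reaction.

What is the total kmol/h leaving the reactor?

532 kmol/h

Conversion of D: D consumed = 0.728 × 130 = 94.64 kmol/h = 2ξ₁ + 1ξ₂.
Selectivity: 2ξ₁ / (2ξ₂) = 8.68 → ξ₁ = 8.68 ξ₂.
Substitute: (2·8.68 + 1) ξ₂ = 94.64 → ξ₂ = 5.155 kmol/h, ξ₁ = 44.74 kmol/h.
Outlet amounts (n = n₀ + Σ ν·ξ):
  D: 130 − 2(44.74) − 1(5.155) = 35.36
  A: 447 − 1(44.74) − 1(5.155) = 397.1
  C: 0 + 2(44.74) = 89.49
  E: 0 + 2(5.155) = 10.31
Total out = 35.36 + 397.1 + 89.49 + 10.31 = 532.3 kmol/h.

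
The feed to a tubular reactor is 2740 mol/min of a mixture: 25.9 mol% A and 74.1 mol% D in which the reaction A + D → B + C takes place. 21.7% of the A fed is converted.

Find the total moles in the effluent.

A reacted = 0.217 × 709.7 = 154 mol/min; ν_A = −1, so ξ = 154/1 = 154 mol/min.
Outlet amounts (n = n₀ + ν ξ):
  A: 709.7 − 1(154) = 555.7
  D: 2030 − 1(154) = 1876
  B: 0 + 1(154) = 154
  C: 0 + 1(154) = 154
Total out = 555.7 + 1876 + 154 + 154 = 2740 mol/min.

2740 mol/min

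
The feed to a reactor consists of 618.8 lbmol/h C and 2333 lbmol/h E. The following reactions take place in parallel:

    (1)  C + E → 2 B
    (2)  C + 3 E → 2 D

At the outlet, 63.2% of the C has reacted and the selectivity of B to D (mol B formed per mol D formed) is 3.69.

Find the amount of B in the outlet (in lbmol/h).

615 lbmol/h

Conversion of C: C consumed = 0.632 × 618.8 = 391.1 lbmol/h = 1ξ₁ + 1ξ₂.
Selectivity: 2ξ₁ / (2ξ₂) = 3.69 → ξ₁ = 3.69 ξ₂.
Substitute: (1·3.69 + 1) ξ₂ = 391.1 → ξ₂ = 83.39 lbmol/h, ξ₁ = 307.7 lbmol/h.
Outlet amounts (n = n₀ + Σ ν·ξ):
  C: 618.8 − 1(307.7) − 1(83.39) = 227.7
  E: 2333 − 1(307.7) − 3(83.39) = 1775
  B: 0 + 2(307.7) = 615.4
  D: 0 + 2(83.39) = 166.8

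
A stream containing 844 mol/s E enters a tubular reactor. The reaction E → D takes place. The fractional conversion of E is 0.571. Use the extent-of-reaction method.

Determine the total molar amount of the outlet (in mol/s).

E reacted = 0.571 × 844 = 481.9 mol/s; ν_E = −1, so ξ = 481.9/1 = 481.9 mol/s.
Outlet amounts (n = n₀ + ν ξ):
  E: 844 − 1(481.9) = 362.1
  D: 0 + 1(481.9) = 481.9
Total out = 362.1 + 481.9 = 844 mol/s.

844 mol/s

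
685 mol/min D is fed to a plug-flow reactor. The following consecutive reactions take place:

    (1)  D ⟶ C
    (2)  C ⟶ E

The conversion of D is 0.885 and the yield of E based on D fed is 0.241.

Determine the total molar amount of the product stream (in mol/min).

Conversion of D: D consumed = 1ξ₁ = 0.885 × 685 → ξ₁ = 606.2 mol/min.
Yield of E: 1ξ₂ / 685 = 0.241 → ξ₂ = 165.1 mol/min.
Outlet amounts (n = n₀ + Σ ν·ξ):
  D: 685 − 1(606.2) = 78.77
  C: 0 + 1(606.2) − 1(165.1) = 441.1
  E: 0 + 1(165.1) = 165.1
Total out = 78.77 + 441.1 + 165.1 = 685 mol/min.

685 mol/min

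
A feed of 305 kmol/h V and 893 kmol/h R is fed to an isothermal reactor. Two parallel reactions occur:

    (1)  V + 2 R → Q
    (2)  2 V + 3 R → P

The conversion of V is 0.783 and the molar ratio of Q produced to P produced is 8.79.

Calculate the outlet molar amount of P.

22.1 kmol/h

Conversion of V: V consumed = 0.783 × 305 = 238.8 kmol/h = 1ξ₁ + 2ξ₂.
Selectivity: 1ξ₁ / (1ξ₂) = 8.79 → ξ₁ = 8.79 ξ₂.
Substitute: (1·8.79 + 2) ξ₂ = 238.8 → ξ₂ = 22.13 kmol/h, ξ₁ = 194.5 kmol/h.
Outlet amounts (n = n₀ + Σ ν·ξ):
  V: 305 − 1(194.5) − 2(22.13) = 66.19
  R: 893 − 2(194.5) − 3(22.13) = 437.5
  Q: 0 + 1(194.5) = 194.5
  P: 0 + 1(22.13) = 22.13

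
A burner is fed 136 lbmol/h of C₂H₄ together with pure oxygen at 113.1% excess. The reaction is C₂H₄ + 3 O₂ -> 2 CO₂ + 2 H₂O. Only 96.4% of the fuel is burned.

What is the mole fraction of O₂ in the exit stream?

0.474

Stoichiometric O₂ = 3 × 136 = 408 lbmol/h; O₂ fed = 408 × 2.131 = 869.4 lbmol/h.
Fuel reacted = 0.964 × 136 → ξ = 131.1 lbmol/h.
Outlet (n = n₀ + ν ξ):
  C₂H₄: 136 − 1(131.1) = 4.896
  O₂: 869.4 − 3(131.1) = 476.1
  CO₂: 0 + 2(131.1) = 262.2
  H₂O: 0 + 2(131.1) = 262.2
Total out = 1005 lbmol/h; y_O₂ = 476.1 / 1005 = 0.4736.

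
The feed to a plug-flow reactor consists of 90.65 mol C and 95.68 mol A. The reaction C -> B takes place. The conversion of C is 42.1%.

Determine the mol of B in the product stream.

38.2 mol

C reacted = 0.421 × 90.65 = 38.16 mol; ν_C = −1, so ξ = 38.16/1 = 38.16 mol.
Outlet amounts (n = n₀ + ν ξ):
  C: 90.65 − 1(38.16) = 52.49
  B: 0 + 1(38.16) = 38.16
  A: 95.68 (inert)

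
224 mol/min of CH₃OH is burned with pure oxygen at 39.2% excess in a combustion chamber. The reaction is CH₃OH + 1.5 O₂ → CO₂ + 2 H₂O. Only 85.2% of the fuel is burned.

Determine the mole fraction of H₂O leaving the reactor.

Stoichiometric O₂ = 1.5 × 224 = 336 mol/min; O₂ fed = 336 × 1.392 = 467.7 mol/min.
Fuel reacted = 0.852 × 224 → ξ = 190.8 mol/min.
Outlet (n = n₀ + ν ξ):
  CH₃OH: 224 − 1(190.8) = 33.15
  O₂: 467.7 − 1.5(190.8) = 181.4
  CO₂: 0 + 1(190.8) = 190.8
  H₂O: 0 + 2(190.8) = 381.7
Total out = 787.1 mol/min; y_H₂O = 381.7 / 787.1 = 0.4849.

0.485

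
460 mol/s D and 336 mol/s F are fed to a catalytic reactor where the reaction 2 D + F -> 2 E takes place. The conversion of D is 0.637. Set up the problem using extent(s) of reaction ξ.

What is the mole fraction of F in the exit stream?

0.292

D reacted = 0.637 × 460 = 293 mol/s; ν_D = −2, so ξ = 293/2 = 146.5 mol/s.
Outlet amounts (n = n₀ + ν ξ):
  D: 460 − 2(146.5) = 167
  F: 336 − 1(146.5) = 189.5
  E: 0 + 2(146.5) = 293
Total out = 649.5 mol/s; y_F = 189.5 / 649.5 = 0.2918.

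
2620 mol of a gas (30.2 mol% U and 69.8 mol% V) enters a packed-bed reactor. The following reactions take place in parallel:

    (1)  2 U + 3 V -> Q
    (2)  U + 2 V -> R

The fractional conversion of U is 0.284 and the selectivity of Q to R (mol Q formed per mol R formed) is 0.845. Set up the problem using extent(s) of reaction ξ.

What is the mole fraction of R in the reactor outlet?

0.0385

Conversion of U: U consumed = 0.284 × 791.2 = 224.7 mol = 2ξ₁ + 1ξ₂.
Selectivity: 1ξ₁ / (1ξ₂) = 0.845 → ξ₁ = 0.845 ξ₂.
Substitute: (2·0.845 + 1) ξ₂ = 224.7 → ξ₂ = 83.54 mol, ξ₁ = 70.59 mol.
Outlet amounts (n = n₀ + Σ ν·ξ):
  U: 791.2 − 2(70.59) − 1(83.54) = 566.5
  V: 1829 − 3(70.59) − 2(83.54) = 1450
  Q: 0 + 1(70.59) = 70.59
  R: 0 + 1(83.54) = 83.54
Total out = 2171 mol; y_R = 83.54 / 2171 = 0.03849.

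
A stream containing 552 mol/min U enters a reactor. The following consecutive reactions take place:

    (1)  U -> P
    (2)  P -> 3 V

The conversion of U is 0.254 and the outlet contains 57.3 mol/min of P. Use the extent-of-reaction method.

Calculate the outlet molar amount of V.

249 mol/min

Conversion of U: U consumed = 1ξ₁ = 0.254 × 552 → ξ₁ = 140.2 mol/min.
P balance: n_P = 0 + 1ξ₁ − 1ξ₂ = 57.3 → ξ₂ = (1·140.2 − 57.3)/1 = 82.91 mol/min.
Outlet amounts (n = n₀ + Σ ν·ξ):
  U: 552 − 1(140.2) = 411.8
  P: 0 + 1(140.2) − 1(82.91) = 57.3
  V: 0 + 3(82.91) = 248.7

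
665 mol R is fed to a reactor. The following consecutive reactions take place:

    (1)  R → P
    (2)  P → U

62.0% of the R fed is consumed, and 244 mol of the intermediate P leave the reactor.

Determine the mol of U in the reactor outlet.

Conversion of R: R consumed = 1ξ₁ = 0.62 × 665 → ξ₁ = 412.3 mol.
P balance: n_P = 0 + 1ξ₁ − 1ξ₂ = 244 → ξ₂ = (1·412.3 − 244)/1 = 168.3 mol.
Outlet amounts (n = n₀ + Σ ν·ξ):
  R: 665 − 1(412.3) = 252.7
  P: 0 + 1(412.3) − 1(168.3) = 244
  U: 0 + 1(168.3) = 168.3

168 mol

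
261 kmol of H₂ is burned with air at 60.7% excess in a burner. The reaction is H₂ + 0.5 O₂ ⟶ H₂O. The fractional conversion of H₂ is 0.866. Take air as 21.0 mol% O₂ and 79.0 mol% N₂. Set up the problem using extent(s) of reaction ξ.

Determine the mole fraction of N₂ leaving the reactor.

Stoichiometric O₂ = 0.5 × 261 = 130.5 kmol; O₂ fed = 130.5 × 1.607 = 209.7 kmol.
N₂ fed = 209.7 × 79/21 = 788.9 kmol.
Fuel reacted = 0.866 × 261 → ξ = 226 kmol.
Outlet (n = n₀ + ν ξ):
  H₂: 261 − 1(226) = 34.97
  O₂: 209.7 − 0.5(226) = 96.7
  N₂: 788.9 (inert)
  H₂O: 0 + 1(226) = 226
Total out = 1147 kmol; y_N₂ = 788.9 / 1147 = 0.688.

0.688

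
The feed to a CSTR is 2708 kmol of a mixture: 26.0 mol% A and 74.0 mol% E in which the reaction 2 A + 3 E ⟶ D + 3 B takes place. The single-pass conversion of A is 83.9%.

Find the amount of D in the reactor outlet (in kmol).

295 kmol

A reacted = 0.839 × 704.1 = 590.7 kmol; ν_A = −2, so ξ = 590.7/2 = 295.4 kmol.
Outlet amounts (n = n₀ + ν ξ):
  A: 704.1 − 2(295.4) = 113.4
  E: 2004 − 3(295.4) = 1118
  D: 0 + 1(295.4) = 295.4
  B: 0 + 3(295.4) = 886.1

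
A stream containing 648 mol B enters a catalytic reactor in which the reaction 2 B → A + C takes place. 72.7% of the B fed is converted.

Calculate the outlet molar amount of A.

B reacted = 0.727 × 648 = 471.1 mol; ν_B = −2, so ξ = 471.1/2 = 235.5 mol.
Outlet amounts (n = n₀ + ν ξ):
  B: 648 − 2(235.5) = 176.9
  A: 0 + 1(235.5) = 235.5
  C: 0 + 1(235.5) = 235.5

236 mol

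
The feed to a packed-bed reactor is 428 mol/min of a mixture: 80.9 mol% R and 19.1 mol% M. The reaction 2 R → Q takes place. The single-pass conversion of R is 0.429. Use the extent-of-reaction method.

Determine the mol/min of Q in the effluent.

R reacted = 0.429 × 346.3 = 148.5 mol/min; ν_R = −2, so ξ = 148.5/2 = 74.27 mol/min.
Outlet amounts (n = n₀ + ν ξ):
  R: 346.3 − 2(74.27) = 197.7
  Q: 0 + 1(74.27) = 74.27
  M: 81.75 (inert)

74.3 mol/min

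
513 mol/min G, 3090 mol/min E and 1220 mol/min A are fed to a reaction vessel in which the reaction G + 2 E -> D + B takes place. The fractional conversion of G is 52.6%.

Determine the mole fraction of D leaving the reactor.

0.0593

G reacted = 0.526 × 513 = 269.8 mol/min; ν_G = −1, so ξ = 269.8/1 = 269.8 mol/min.
Outlet amounts (n = n₀ + ν ξ):
  G: 513 − 1(269.8) = 243.2
  E: 3090 − 2(269.8) = 2550
  D: 0 + 1(269.8) = 269.8
  B: 0 + 1(269.8) = 269.8
  A: 1220 (inert)
Total out = 4553 mol/min; y_D = 269.8 / 4553 = 0.05926.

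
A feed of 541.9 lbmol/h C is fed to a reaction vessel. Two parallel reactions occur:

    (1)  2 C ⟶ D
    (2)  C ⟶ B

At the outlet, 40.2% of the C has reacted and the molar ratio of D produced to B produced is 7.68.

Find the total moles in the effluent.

440 lbmol/h

Conversion of C: C consumed = 0.402 × 541.9 = 217.8 lbmol/h = 2ξ₁ + 1ξ₂.
Selectivity: 1ξ₁ / (1ξ₂) = 7.68 → ξ₁ = 7.68 ξ₂.
Substitute: (2·7.68 + 1) ξ₂ = 217.8 → ξ₂ = 13.32 lbmol/h, ξ₁ = 102.3 lbmol/h.
Outlet amounts (n = n₀ + Σ ν·ξ):
  C: 541.9 − 2(102.3) − 1(13.32) = 324.1
  D: 0 + 1(102.3) = 102.3
  B: 0 + 1(13.32) = 13.32
Total out = 324.1 + 102.3 + 13.32 = 439.6 lbmol/h.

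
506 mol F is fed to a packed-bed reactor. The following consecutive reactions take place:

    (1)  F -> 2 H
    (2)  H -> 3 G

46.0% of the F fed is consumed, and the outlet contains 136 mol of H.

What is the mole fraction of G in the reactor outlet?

Conversion of F: F consumed = 1ξ₁ = 0.46 × 506 → ξ₁ = 232.8 mol.
H balance: n_H = 0 + 2ξ₁ − 1ξ₂ = 136 → ξ₂ = (2·232.8 − 136)/1 = 329.5 mol.
Outlet amounts (n = n₀ + Σ ν·ξ):
  F: 506 − 1(232.8) = 273.2
  H: 0 + 2(232.8) − 1(329.5) = 136
  G: 0 + 3(329.5) = 988.6
Total out = 1398 mol; y_G = 988.6 / 1398 = 0.7072.

0.707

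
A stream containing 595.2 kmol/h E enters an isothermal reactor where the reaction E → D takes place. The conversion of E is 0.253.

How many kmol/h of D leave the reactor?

151 kmol/h

E reacted = 0.253 × 595.2 = 150.6 kmol/h; ν_E = −1, so ξ = 150.6/1 = 150.6 kmol/h.
Outlet amounts (n = n₀ + ν ξ):
  E: 595.2 − 1(150.6) = 444.6
  D: 0 + 1(150.6) = 150.6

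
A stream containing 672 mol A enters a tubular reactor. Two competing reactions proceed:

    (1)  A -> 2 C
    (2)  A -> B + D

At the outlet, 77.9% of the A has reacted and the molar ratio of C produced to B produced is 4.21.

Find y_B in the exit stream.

0.141

Conversion of A: A consumed = 0.779 × 672 = 523.5 mol = 1ξ₁ + 1ξ₂.
Selectivity: 2ξ₁ / (1ξ₂) = 4.21 → ξ₁ = 2.105 ξ₂.
Substitute: (1·2.105 + 1) ξ₂ = 523.5 → ξ₂ = 168.6 mol, ξ₁ = 354.9 mol.
Outlet amounts (n = n₀ + Σ ν·ξ):
  A: 672 − 1(354.9) − 1(168.6) = 148.5
  C: 0 + 2(354.9) = 709.8
  B: 0 + 1(168.6) = 168.6
  D: 0 + 1(168.6) = 168.6
Total out = 1195 mol; y_B = 168.6 / 1195 = 0.141.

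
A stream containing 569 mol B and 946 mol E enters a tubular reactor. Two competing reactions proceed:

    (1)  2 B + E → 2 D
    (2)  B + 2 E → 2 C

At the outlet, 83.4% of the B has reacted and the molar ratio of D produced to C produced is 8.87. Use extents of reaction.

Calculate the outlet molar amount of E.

671 mol

Conversion of B: B consumed = 0.834 × 569 = 474.5 mol = 2ξ₁ + 1ξ₂.
Selectivity: 2ξ₁ / (2ξ₂) = 8.87 → ξ₁ = 8.87 ξ₂.
Substitute: (2·8.87 + 1) ξ₂ = 474.5 → ξ₂ = 25.32 mol, ξ₁ = 224.6 mol.
Outlet amounts (n = n₀ + Σ ν·ξ):
  B: 569 − 2(224.6) − 1(25.32) = 94.45
  E: 946 − 1(224.6) − 2(25.32) = 670.7
  D: 0 + 2(224.6) = 449.2
  C: 0 + 2(25.32) = 50.65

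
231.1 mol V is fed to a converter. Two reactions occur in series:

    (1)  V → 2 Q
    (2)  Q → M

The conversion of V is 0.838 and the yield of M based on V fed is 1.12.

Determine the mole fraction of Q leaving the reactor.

Conversion of V: V consumed = 1ξ₁ = 0.838 × 231.1 → ξ₁ = 193.7 mol.
Yield of M: 1ξ₂ / 231.1 = 1.12 → ξ₂ = 258.8 mol.
Outlet amounts (n = n₀ + Σ ν·ξ):
  V: 231.1 − 1(193.7) = 37.44
  Q: 0 + 2(193.7) − 1(258.8) = 128.5
  M: 0 + 1(258.8) = 258.8
Total out = 424.8 mol; y_Q = 128.5 / 424.8 = 0.3025.

0.303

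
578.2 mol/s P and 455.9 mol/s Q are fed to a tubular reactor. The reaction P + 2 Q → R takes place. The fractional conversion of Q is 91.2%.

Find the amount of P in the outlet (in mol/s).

370 mol/s

Q reacted = 0.912 × 455.9 = 415.8 mol/s; ν_Q = −2, so ξ = 415.8/2 = 207.9 mol/s.
Outlet amounts (n = n₀ + ν ξ):
  P: 578.2 − 1(207.9) = 370.3
  Q: 455.9 − 2(207.9) = 40.12
  R: 0 + 1(207.9) = 207.9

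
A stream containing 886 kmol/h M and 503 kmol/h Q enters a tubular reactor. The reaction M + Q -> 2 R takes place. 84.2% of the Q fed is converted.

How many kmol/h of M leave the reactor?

Q reacted = 0.842 × 503 = 423.5 kmol/h; ν_Q = −1, so ξ = 423.5/1 = 423.5 kmol/h.
Outlet amounts (n = n₀ + ν ξ):
  M: 886 − 1(423.5) = 462.5
  Q: 503 − 1(423.5) = 79.47
  R: 0 + 2(423.5) = 847.1

462 kmol/h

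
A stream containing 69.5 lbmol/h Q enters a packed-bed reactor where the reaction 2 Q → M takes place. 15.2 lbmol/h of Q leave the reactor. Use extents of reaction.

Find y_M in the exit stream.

0.641

For Q: n = n₀ − 2ξ → 15.2 = 69.5 − 2ξ, giving ξ = 27.15 lbmol/h.
Outlet amounts (n = n₀ + ν ξ):
  Q: 69.5 − 2(27.15) = 15.2
  M: 0 + 1(27.15) = 27.15
Total out = 42.35 lbmol/h; y_M = 27.15 / 42.35 = 0.6411.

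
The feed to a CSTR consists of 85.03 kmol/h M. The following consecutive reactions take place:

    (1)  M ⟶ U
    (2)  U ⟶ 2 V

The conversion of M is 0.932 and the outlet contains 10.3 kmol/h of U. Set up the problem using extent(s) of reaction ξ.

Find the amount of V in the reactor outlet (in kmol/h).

Conversion of M: M consumed = 1ξ₁ = 0.932 × 85.03 → ξ₁ = 79.25 kmol/h.
U balance: n_U = 0 + 1ξ₁ − 1ξ₂ = 10.3 → ξ₂ = (1·79.25 − 10.3)/1 = 68.95 kmol/h.
Outlet amounts (n = n₀ + Σ ν·ξ):
  M: 85.03 − 1(79.25) = 5.782
  U: 0 + 1(79.25) − 1(68.95) = 10.3
  V: 0 + 2(68.95) = 137.9

138 kmol/h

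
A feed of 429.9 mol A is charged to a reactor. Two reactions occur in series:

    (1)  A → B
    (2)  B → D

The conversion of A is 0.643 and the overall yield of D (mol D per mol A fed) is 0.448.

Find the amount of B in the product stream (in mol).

83.8 mol

Conversion of A: A consumed = 1ξ₁ = 0.643 × 429.9 → ξ₁ = 276.4 mol.
Yield of D: 1ξ₂ / 429.9 = 0.448 → ξ₂ = 192.6 mol.
Outlet amounts (n = n₀ + Σ ν·ξ):
  A: 429.9 − 1(276.4) = 153.5
  B: 0 + 1(276.4) − 1(192.6) = 83.83
  D: 0 + 1(192.6) = 192.6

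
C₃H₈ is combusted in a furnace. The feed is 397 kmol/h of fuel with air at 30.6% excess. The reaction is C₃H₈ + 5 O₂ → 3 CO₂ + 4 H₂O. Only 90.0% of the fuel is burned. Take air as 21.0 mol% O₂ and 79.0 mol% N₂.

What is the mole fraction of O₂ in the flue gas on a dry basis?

Stoichiometric O₂ = 5 × 397 = 1985 kmol/h; O₂ fed = 1985 × 1.306 = 2592 kmol/h.
N₂ fed = 2592 × 79/21 = 9752 kmol/h.
Fuel reacted = 0.9 × 397 → ξ = 357.3 kmol/h.
Outlet (n = n₀ + ν ξ):
  C₃H₈: 397 − 1(357.3) = 39.7
  O₂: 2592 − 5(357.3) = 805.9
  N₂: 9752 (inert)
  CO₂: 0 + 3(357.3) = 1072
  H₂O: 0 + 4(357.3) = 1429
Dry total = 11670 kmol/h; y_O₂ (dry) = 805.9 / 11670 = 0.06906.

0.0691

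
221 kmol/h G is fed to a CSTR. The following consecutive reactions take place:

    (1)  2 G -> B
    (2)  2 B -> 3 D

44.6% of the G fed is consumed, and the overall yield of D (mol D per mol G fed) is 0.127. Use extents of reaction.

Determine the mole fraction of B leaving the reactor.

0.169

Conversion of G: G consumed = 2ξ₁ = 0.446 × 221 → ξ₁ = 49.28 kmol/h.
Yield of D: 3ξ₂ / 221 = 0.127 → ξ₂ = 9.356 kmol/h.
Outlet amounts (n = n₀ + Σ ν·ξ):
  G: 221 − 2(49.28) = 122.4
  B: 0 + 1(49.28) − 2(9.356) = 30.57
  D: 0 + 3(9.356) = 28.07
Total out = 181.1 kmol/h; y_B = 30.57 / 181.1 = 0.1688.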